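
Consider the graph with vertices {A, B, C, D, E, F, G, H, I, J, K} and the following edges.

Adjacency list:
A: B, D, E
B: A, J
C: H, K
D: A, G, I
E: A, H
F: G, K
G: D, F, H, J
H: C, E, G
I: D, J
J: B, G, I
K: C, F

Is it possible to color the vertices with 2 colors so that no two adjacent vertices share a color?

The cycle D-G-H-E-A-D has odd length 5, so it cannot be 2-colored; at least 3 colors are needed.
So 2 colors are not enough.

No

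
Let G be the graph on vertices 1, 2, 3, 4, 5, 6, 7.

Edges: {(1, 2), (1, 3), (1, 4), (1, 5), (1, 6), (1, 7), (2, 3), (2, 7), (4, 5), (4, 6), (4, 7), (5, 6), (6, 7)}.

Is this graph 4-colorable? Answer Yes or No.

Yes

The chromatic number is 4. 1, 4, 5, 6 are pairwise adjacent (a clique of size 4), so at least 4 colors are needed.
4 colors suffice: 1=a, 2=b, 3=c, 4=b, 5=d, 6=c, 7=d.
That is already a proper 4-coloring.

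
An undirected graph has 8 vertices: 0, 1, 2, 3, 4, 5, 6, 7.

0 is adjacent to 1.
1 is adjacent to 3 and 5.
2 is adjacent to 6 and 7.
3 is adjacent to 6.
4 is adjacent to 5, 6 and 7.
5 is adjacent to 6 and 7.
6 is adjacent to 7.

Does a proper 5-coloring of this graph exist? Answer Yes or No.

The chromatic number is 4. 4, 5, 6, 7 are pairwise adjacent (a clique of size 4), so at least 4 colors are needed.
One proper 4-coloring: 0=blue, 1=red, 2=blue, 3=blue, 4=yellow, 5=blue, 6=red, 7=green.
Since 5 ≥ 4, a proper 5-coloring certainly exists.

Yes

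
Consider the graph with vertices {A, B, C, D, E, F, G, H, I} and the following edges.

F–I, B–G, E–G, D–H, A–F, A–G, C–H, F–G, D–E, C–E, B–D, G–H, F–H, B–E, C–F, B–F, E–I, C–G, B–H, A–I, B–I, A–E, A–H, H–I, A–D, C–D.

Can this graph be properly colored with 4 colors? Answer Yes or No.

Yes

The chromatic number is 4. A, F, G, H form a clique, so at least 4 colors are needed.
One proper 4-coloring: A=2, B=2, C=2, D=3, E=1, F=3, G=4, H=1, I=4.
That is already a proper 4-coloring.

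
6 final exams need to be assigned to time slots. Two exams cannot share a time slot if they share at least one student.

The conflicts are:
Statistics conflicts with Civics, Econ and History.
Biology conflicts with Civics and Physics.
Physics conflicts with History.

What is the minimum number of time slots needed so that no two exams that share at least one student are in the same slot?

3

The cycle Statistics-Civics-Biology-Physics-History-Statistics has odd length 5, so it cannot be 2-colored; at least 3 time slots are needed.
3 time slots suffice: time slot 1 → {Statistics, Biology}; time slot 2 → {Civics, Econ, History}; time slot 3 → {Physics}. Each listed conflict is separated.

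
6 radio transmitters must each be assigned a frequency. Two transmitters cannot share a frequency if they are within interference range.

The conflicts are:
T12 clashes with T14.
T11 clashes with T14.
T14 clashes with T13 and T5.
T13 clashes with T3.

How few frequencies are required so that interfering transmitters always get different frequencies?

T13 and T3 conflict, so at least 2 frequencies are needed.
2 frequencies suffice: frequency 1 → {T14, T3}; frequency 2 → {T12, T11, T13, T5}. Each listed conflict is separated.

2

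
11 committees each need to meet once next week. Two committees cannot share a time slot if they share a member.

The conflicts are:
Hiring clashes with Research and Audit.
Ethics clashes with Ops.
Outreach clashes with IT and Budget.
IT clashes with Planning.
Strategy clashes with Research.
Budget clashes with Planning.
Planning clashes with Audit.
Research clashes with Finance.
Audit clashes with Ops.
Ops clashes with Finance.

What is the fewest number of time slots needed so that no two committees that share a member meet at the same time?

3

The cycle Research-Hiring-Audit-Ops-Finance-Research has odd length 5, so it cannot be 2-colored; at least 3 time slots are needed.
3 time slots suffice: time slot 1 → {Outreach, Planning, Research, Ops}; time slot 2 → {Ethics, IT, Strategy, Budget, Audit, Finance}; time slot 3 → {Hiring}. Each listed conflict is separated.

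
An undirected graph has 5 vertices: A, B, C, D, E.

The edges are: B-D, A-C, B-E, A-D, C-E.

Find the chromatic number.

The cycle C-E-B-D-A-C has odd length 5, so it cannot be 2-colored; at least 3 colors are needed.
3 colors suffice: color red → {B, C}; color blue → {D, E}; color green → {A}. Each edge has distinct colors on its endpoints.

3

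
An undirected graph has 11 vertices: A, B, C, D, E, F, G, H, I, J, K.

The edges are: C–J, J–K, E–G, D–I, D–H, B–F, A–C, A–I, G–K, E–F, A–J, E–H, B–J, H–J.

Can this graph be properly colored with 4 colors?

Yes

The chromatic number is 3. A, C, J are mutually adjacent, so at least 3 colors are needed.
A valid assignment using 3 colors: A=blue, B=green, C=green, D=red, E=red, F=blue, G=blue, H=blue, I=green, J=red, K=green.
Since 4 ≥ 3, a proper 4-coloring certainly exists.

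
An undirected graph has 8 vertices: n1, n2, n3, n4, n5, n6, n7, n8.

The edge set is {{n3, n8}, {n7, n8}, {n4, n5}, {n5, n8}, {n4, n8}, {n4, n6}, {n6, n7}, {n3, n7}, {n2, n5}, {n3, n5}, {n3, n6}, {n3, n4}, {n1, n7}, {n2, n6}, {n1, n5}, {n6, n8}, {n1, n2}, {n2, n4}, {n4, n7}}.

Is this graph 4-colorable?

n3, n4, n6, n7, n8 form a clique, so at least 5 colors are needed.
So 4 colors are not enough.

No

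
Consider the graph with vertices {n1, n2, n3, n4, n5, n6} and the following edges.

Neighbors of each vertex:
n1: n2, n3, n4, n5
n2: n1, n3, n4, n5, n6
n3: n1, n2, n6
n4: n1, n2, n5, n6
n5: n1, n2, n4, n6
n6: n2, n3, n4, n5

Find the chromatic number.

n2, n4, n5, n6 are pairwise adjacent (a clique of size 4), so at least 4 colors are needed.
4 colors suffice: color R → {n2}; color B → {n3, n4}; color G → {n1, n6}; color Y → {n5}. Each edge has distinct colors on its endpoints.

4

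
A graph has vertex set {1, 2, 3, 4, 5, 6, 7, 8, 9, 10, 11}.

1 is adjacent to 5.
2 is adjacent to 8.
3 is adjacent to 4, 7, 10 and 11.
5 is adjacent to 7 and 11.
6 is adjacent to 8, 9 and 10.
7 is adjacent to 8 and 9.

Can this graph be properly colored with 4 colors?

The chromatic number is 3. The cycle 8-7-3-10-6-8 has odd length 5, so it cannot be 2-colored; at least 3 colors are needed.
A valid assignment using 3 colors: 1=b, 2=a, 3=a, 4=b, 5=a, 6=a, 7=b, 8=c, 9=c, 10=b, 11=b.
Since 4 ≥ 3, a proper 4-coloring certainly exists.

Yes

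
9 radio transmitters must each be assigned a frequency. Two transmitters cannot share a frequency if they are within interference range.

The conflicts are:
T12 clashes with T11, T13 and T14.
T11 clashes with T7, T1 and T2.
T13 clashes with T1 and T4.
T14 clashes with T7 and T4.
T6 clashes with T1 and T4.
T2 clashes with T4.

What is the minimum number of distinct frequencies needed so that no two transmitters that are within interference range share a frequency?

3

The cycle T1-T6-T4-T2-T11-T1 has odd length 5, so it cannot be 2-colored; at least 3 frequencies are needed.
3 frequencies suffice: T12=2, T11=1, T13=3, T14=3, T6=3, T7=2, T1=2, T2=2, T4=1. Every pair that conflicts lands in different frequencies.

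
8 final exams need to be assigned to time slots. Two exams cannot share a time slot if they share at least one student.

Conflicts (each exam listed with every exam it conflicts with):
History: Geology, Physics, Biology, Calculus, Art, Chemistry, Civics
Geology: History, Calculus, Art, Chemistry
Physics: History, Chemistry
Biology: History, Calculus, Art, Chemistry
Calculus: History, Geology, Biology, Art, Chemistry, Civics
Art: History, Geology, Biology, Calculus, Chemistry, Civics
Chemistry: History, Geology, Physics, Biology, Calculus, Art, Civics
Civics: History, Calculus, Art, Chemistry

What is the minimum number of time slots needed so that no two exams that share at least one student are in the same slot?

5

History, Biology, Calculus, Art, Chemistry pairwise conflict, so at least 5 time slots are needed.
5 time slots suffice: History=2, Geology=5, Physics=3, Biology=5, Calculus=4, Art=3, Chemistry=1, Civics=5. Each listed conflict is separated.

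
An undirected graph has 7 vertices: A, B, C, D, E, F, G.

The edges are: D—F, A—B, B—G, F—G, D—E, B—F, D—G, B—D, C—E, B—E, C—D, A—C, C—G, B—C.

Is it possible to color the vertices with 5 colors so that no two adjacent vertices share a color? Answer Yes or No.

The chromatic number is 4. B, C, D, E are pairwise adjacent (a clique of size 4), so at least 4 colors are needed.
4 colors suffice: color 1 → {B}; color 2 → {A, D}; color 3 → {C, F}; color 4 → {E, G}.
Since 5 ≥ 4, a proper 5-coloring certainly exists.

Yes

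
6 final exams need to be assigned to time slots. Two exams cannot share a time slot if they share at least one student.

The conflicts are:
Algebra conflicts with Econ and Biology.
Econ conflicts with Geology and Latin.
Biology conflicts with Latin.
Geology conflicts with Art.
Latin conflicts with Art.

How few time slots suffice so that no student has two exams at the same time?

2

Algebra and Econ conflict, so at least 2 time slots are needed.
Using 2 time slots: Algebra=1, Econ=2, Biology=2, Geology=1, Latin=1, Art=2. No two conflicting exams share a time slot.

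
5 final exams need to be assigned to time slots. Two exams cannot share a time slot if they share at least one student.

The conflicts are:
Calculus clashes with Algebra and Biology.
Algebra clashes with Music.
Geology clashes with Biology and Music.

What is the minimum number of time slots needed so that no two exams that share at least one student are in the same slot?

The cycle Geology-Music-Algebra-Calculus-Biology-Geology has odd length 5, so it cannot be 2-colored; at least 3 time slots are needed.
3 time slots suffice: Calculus=2, Algebra=1, Geology=3, Biology=1, Music=2. Every pair that conflicts lands in different time slots.

3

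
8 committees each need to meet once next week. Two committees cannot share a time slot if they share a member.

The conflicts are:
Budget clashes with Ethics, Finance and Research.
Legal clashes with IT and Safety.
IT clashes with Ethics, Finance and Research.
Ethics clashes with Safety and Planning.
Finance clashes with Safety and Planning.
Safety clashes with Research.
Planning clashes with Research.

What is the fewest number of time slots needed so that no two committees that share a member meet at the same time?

Ethics and Safety conflict, so at least 2 time slots are needed.
2 time slots suffice: time slot 1 → {Budget, IT, Safety, Planning}; time slot 2 → {Legal, Ethics, Finance, Research}. Every pair that conflicts lands in different time slots.

2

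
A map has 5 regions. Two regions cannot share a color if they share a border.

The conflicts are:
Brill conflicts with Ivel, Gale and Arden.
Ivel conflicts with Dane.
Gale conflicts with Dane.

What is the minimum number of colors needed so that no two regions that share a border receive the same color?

2

Brill and Arden conflict, so at least 2 colors are needed.
A valid assignment using 2 colors: Brill=1, Ivel=2, Gale=2, Arden=2, Dane=1. Each listed conflict is separated.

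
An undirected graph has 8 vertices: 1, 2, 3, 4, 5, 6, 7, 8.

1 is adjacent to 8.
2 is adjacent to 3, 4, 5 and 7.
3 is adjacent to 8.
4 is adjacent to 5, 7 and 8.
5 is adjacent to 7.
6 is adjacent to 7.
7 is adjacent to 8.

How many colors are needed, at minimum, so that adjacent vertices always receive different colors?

4

2, 4, 5, 7 form a clique, so at least 4 colors are needed.
One proper 4-coloring: 1=a, 2=b, 3=a, 4=c, 5=d, 6=b, 7=a, 8=b. Every edge joins two different colors.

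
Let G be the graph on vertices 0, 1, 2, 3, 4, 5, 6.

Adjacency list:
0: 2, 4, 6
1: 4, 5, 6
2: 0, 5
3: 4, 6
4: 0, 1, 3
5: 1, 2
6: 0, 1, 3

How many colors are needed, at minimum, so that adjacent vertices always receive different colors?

3

The cycle 2-0-4-1-5-2 has odd length 5, so it cannot be 2-colored; at least 3 colors are needed.
3 colors suffice: color red → {4, 5, 6}; color blue → {0, 1, 3}; color green → {2}. Each edge has distinct colors on its endpoints.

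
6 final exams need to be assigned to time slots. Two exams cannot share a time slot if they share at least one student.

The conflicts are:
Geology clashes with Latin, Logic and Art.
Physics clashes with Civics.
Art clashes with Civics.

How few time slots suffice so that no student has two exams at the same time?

2

Geology and Art conflict, so at least 2 time slots are needed.
2 time slots suffice: time slot 1 → {Geology, Civics}; time slot 2 → {Latin, Physics, Logic, Art}. Each listed conflict is separated.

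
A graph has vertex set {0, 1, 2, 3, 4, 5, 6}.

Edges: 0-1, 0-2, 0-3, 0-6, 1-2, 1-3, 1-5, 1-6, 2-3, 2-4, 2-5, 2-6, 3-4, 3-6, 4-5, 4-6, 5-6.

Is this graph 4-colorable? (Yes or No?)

0, 1, 2, 3, 6 are pairwise adjacent (a clique of size 5), so at least 5 colors are needed.
So 4 colors are not enough.

No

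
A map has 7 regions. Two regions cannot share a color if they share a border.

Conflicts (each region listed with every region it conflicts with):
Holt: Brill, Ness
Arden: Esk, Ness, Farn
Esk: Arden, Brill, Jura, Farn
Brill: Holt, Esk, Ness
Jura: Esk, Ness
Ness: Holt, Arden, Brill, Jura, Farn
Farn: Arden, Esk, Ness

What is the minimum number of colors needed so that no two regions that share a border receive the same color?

3

Arden, Esk, Farn all conflict with each other, so at least 3 colors are needed.
A valid assignment using 3 colors: Holt=3, Arden=3, Esk=1, Brill=2, Jura=2, Ness=1, Farn=2. No two conflicting regions share a color.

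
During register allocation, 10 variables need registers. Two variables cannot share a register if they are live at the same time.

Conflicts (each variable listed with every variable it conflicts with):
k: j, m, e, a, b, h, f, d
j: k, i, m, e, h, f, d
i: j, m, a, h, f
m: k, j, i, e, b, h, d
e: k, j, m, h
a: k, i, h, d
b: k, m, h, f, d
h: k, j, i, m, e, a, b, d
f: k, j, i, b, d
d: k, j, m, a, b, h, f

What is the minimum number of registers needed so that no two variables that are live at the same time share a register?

5

k, m, b, h, d pairwise conflict, so at least 5 registers are needed.
Using 5 registers: k=1, j=4, i=1, m=5, e=3, a=4, b=4, h=2, f=2, d=3. Each listed conflict is separated.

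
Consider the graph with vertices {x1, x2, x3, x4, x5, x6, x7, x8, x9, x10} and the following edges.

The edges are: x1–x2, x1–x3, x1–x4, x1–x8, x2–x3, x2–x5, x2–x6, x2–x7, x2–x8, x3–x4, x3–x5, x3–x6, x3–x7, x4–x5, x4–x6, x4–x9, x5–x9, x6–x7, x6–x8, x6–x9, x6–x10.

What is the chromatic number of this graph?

x2, x3, x6, x7 form a clique, so at least 4 colors are needed.
4 colors suffice: color R → {x1, x5, x6}; color B → {x2, x4, x10}; color G → {x3, x8, x9}; color Y → {x7}. No two adjacent vertices share a color.

4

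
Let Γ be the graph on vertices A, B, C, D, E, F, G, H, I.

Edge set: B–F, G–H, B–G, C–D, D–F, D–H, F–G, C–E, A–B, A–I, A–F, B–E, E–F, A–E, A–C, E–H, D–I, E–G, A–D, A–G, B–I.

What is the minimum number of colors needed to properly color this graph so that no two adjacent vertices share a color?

A, B, E, F, G are mutually adjacent (a clique of size 5), so at least 5 colors are needed.
5 colors suffice: color 1 → {A, H}; color 2 → {D, E}; color 3 → {B, C}; color 4 → {G, I}; color 5 → {F}. Every edge joins two different colors.

5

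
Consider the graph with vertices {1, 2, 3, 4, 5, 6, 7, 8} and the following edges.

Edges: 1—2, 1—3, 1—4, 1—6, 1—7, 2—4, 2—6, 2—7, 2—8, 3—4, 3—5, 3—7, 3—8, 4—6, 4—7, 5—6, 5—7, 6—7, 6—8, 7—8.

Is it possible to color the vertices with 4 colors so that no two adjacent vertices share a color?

No

1, 2, 4, 6, 7 are pairwise adjacent (a clique of size 5), so at least 5 colors are needed.
So 4 colors are not enough.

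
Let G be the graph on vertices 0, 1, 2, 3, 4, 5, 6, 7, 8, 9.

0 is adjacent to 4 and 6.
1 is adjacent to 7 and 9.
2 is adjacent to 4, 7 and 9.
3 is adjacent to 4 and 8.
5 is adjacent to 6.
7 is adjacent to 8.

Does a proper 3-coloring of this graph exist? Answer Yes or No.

Yes

The chromatic number is 3. The cycle 7-8-3-4-2-7 has odd length 5, so it cannot be 2-colored; at least 3 colors are needed.
3 colors suffice: 0=b, 1=b, 2=b, 3=b, 4=a, 5=b, 6=a, 7=a, 8=c, 9=a.
That is already a proper 3-coloring.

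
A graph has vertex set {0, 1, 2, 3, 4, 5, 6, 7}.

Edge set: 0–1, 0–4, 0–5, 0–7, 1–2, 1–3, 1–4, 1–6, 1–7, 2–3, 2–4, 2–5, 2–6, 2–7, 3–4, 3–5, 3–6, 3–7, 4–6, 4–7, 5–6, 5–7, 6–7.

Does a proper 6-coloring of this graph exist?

The chromatic number is 6. 1, 2, 3, 4, 6, 7 form a clique, so at least 6 colors are needed.
One proper 6-coloring: 0=c, 1=b, 2=f, 3=e, 4=d, 5=b, 6=c, 7=a.
That is already a proper 6-coloring.

Yes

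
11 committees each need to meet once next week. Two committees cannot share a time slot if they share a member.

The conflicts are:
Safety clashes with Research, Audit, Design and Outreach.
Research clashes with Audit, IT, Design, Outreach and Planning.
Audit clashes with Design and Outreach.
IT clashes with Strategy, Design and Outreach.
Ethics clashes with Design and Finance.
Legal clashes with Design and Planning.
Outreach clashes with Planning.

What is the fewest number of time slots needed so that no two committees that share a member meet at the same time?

Safety, Research, Audit, Outreach are mutually in conflict, so at least 4 time slots are needed.
4 time slots suffice: time slot 1 → {Research, Ethics, Strategy, Legal}; time slot 2 → {Design, Outreach, Finance}; time slot 3 → {Safety, IT, Planning}; time slot 4 → {Audit}. Each listed conflict is separated.

4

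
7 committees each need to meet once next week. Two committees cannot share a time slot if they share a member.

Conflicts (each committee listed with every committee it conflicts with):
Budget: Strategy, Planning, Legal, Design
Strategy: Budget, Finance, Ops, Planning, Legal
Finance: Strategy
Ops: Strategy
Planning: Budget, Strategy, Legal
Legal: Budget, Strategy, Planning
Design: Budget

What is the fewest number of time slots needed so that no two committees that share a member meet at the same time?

4

Budget, Strategy, Planning, Legal are mutually in conflict, so at least 4 time slots are needed.
Using 4 time slots: Budget=2, Strategy=1, Finance=2, Ops=2, Planning=3, Legal=4, Design=1. Each listed conflict is separated.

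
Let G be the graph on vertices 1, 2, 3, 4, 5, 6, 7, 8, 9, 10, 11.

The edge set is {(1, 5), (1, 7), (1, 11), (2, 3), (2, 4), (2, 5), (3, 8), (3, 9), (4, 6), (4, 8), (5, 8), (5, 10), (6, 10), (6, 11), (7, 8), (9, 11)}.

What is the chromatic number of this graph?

The cycle 4-6-10-5-8-4 has odd length 5, so it cannot be 2-colored; at least 3 colors are needed.
A valid assignment using 3 colors: 1=a, 2=a, 3=b, 4=b, 5=b, 6=a, 7=b, 8=a, 9=a, 10=c, 11=b. Each edge has distinct colors on its endpoints.

3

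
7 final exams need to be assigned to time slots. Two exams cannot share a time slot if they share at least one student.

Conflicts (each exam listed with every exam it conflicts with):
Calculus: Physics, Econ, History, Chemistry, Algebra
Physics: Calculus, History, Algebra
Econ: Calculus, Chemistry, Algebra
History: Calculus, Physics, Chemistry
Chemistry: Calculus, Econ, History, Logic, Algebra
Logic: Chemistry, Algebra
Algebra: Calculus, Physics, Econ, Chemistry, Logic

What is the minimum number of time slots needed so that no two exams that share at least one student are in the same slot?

Calculus, Econ, Chemistry, Algebra are mutually in conflict, so at least 4 time slots are needed.
4 time slots suffice: time slot 1 → {History, Algebra}; time slot 2 → {Physics, Chemistry}; time slot 3 → {Calculus, Logic}; time slot 4 → {Econ}. Every pair that conflicts lands in different time slots.

4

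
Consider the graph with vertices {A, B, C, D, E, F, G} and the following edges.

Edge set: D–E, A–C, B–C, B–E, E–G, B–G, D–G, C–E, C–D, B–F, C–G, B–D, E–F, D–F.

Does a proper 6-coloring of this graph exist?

The chromatic number is 5. B, C, D, E, G are mutually adjacent (a clique of size 5), so at least 5 colors are needed.
One proper 5-coloring: A=red, B=red, C=green, D=blue, E=yellow, F=green, G=purple.
Since 6 ≥ 5, a proper 6-coloring certainly exists.

Yes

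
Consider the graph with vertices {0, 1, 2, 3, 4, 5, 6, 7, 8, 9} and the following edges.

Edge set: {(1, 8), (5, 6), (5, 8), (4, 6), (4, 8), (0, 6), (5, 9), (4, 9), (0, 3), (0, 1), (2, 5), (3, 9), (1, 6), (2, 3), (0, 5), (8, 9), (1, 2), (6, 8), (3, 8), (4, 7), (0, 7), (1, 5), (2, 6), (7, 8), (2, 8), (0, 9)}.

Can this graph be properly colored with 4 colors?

No

1, 2, 5, 6, 8 are mutually adjacent (a clique of size 5), so at least 5 colors are needed.
So 4 colors are not enough.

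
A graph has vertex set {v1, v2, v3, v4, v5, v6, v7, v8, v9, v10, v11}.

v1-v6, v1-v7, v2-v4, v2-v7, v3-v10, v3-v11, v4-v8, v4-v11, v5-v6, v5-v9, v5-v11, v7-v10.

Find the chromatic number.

The cycle v6-v1-v7-v10-v3-v11-v5-v6 has odd length 7, so it cannot be 2-colored; at least 3 colors are needed.
A valid assignment using 3 colors: v1=3, v2=2, v3=1, v4=1, v5=1, v6=2, v7=1, v8=2, v9=2, v10=2, v11=2. Each edge has distinct colors on its endpoints.

3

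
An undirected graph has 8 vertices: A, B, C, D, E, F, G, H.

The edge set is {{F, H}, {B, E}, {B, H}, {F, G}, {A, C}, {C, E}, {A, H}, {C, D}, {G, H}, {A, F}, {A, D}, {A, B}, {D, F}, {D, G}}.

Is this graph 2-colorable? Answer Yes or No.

No

A, C, D form a triangle, so at least 3 colors are needed.
So 2 colors are not enough.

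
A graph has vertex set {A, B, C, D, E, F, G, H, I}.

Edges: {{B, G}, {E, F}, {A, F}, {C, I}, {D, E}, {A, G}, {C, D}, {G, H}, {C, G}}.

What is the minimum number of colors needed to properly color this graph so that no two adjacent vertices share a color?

2

C and I are adjacent, so at least 2 colors are needed.
2 colors suffice: color 1 → {D, F, G, I}; color 2 → {A, B, C, E, H}. Each edge has distinct colors on its endpoints.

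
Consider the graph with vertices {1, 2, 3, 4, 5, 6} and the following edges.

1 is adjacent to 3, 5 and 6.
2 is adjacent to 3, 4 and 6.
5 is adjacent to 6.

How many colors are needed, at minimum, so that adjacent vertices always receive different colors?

3

1, 5, 6 are mutually adjacent, so at least 3 colors are needed.
3 colors suffice: color a → {1, 2}; color b → {3, 4, 6}; color c → {5}. No two adjacent vertices share a color.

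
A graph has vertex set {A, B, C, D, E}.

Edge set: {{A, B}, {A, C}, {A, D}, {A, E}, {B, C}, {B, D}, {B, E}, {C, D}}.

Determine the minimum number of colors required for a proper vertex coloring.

A, B, C, D are mutually adjacent (a clique of size 4), so at least 4 colors are needed.
4 colors suffice: A=2, B=1, C=4, D=3, E=3. Every edge joins two different colors.

4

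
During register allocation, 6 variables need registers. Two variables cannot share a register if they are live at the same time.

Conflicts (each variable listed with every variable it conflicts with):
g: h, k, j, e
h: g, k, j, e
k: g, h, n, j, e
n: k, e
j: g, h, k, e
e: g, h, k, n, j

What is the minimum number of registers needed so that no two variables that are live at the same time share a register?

5

g, h, k, j, e pairwise conflict, so at least 5 registers are needed.
5 registers suffice: register 1 → {e}; register 2 → {k}; register 3 → {n, j}; register 4 → {g}; register 5 → {h}. Every pair that conflicts lands in different registers.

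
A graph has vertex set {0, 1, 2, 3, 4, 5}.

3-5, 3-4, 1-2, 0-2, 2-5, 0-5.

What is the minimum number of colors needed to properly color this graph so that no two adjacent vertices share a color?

3

0, 2, 5 form a triangle, so at least 3 colors are needed.
One proper 3-coloring: 0=c, 1=a, 2=b, 3=b, 4=a, 5=a. Each edge has distinct colors on its endpoints.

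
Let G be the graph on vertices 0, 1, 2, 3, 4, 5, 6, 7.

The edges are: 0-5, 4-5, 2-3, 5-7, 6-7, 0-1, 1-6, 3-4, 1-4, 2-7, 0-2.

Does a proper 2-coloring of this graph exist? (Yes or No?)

The cycle 4-5-0-2-3-4 has odd length 5, so it cannot be 2-colored; at least 3 colors are needed.
So 2 colors are not enough.

No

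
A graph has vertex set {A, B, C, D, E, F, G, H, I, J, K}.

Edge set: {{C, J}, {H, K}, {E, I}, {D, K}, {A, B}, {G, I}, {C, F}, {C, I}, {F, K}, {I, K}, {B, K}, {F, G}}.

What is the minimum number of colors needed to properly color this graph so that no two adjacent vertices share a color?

G and I are adjacent, so at least 2 colors are needed.
A valid assignment using 2 colors: A=1, B=2, C=1, D=2, E=1, F=2, G=1, H=2, I=2, J=2, K=1. Every edge joins two different colors.

2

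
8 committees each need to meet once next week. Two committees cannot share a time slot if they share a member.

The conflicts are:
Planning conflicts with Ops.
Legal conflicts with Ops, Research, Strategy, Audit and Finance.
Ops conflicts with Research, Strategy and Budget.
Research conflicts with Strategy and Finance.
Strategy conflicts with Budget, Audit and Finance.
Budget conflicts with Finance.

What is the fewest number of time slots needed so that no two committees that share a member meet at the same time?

4

Legal, Research, Strategy, Finance are mutually in conflict, so at least 4 time slots are needed.
Using 4 time slots: Planning=1, Legal=2, Ops=3, Research=4, Strategy=1, Budget=2, Audit=3, Finance=3. Each listed conflict is separated.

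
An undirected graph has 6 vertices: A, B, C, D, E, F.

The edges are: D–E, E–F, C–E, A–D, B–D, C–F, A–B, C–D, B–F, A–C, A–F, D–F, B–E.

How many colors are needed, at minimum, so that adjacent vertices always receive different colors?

4

B, D, E, F form a clique, so at least 4 colors are needed.
4 colors suffice: A=4, B=3, C=3, D=1, E=4, F=2. Every edge joins two different colors.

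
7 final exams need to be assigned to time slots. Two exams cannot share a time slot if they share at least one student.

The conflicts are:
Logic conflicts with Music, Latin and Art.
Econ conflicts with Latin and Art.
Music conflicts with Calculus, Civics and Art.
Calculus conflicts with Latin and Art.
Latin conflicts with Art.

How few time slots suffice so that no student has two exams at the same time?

3

Logic, Music, Art are mutually in conflict, so at least 3 time slots are needed.
A valid assignment using 3 time slots: Logic=3, Econ=3, Music=2, Calculus=3, Civics=1, Latin=2, Art=1. Each listed conflict is separated.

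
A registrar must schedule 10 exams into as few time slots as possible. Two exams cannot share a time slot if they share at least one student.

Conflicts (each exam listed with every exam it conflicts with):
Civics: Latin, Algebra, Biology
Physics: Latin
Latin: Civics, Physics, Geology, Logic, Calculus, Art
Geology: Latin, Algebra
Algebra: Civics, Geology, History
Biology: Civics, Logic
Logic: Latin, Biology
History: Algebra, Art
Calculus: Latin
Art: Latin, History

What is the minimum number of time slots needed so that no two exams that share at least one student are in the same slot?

The cycle Algebra-History-Art-Latin-Geology-Algebra has odd length 5, so it cannot be 2-colored; at least 3 time slots are needed.
Using 3 time slots: Civics=2, Physics=2, Latin=1, Geology=2, Algebra=1, Biology=1, Logic=2, History=3, Calculus=2, Art=2. Every pair that conflicts lands in different time slots.

3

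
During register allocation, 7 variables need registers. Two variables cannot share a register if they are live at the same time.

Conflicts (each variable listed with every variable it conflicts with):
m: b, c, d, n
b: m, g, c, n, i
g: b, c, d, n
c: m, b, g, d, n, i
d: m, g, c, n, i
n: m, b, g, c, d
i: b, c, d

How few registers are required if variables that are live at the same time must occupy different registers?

4

m, c, d, n are mutually in conflict, so at least 4 registers are needed.
Using 4 registers: m=4, b=2, g=4, c=1, d=2, n=3, i=3. Every pair that conflicts lands in different registers.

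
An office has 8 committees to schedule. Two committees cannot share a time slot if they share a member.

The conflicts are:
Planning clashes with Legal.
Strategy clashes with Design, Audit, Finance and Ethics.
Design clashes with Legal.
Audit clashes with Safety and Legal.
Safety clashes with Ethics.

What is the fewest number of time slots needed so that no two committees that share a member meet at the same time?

Planning and Legal conflict, so at least 2 time slots are needed.
A valid assignment using 2 time slots: Planning=2, Strategy=1, Design=2, Audit=2, Finance=2, Safety=1, Ethics=2, Legal=1. Every pair that conflicts lands in different time slots.

2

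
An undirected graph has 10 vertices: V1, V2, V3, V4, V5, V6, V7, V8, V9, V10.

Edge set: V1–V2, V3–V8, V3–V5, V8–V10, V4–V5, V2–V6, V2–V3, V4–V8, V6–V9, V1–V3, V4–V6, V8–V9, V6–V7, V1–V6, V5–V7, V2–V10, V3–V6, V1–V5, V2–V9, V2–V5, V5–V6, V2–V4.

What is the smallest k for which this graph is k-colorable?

V1, V2, V3, V5, V6 are mutually adjacent (a clique of size 5), so at least 5 colors are needed.
A valid assignment using 5 colors: V1=5, V2=1, V3=4, V4=4, V5=3, V6=2, V7=1, V8=1, V9=3, V10=2. Each edge has distinct colors on its endpoints.

5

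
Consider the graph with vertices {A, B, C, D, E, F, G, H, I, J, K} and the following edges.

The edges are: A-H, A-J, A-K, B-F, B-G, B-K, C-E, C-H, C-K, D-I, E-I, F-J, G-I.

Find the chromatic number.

3

The cycle F-J-A-K-B-F has odd length 5, so it cannot be 2-colored; at least 3 colors are needed.
3 colors suffice: color 1 → {A, B, C, I}; color 2 → {D, E, G, H, J, K}; color 3 → {F}. Each edge has distinct colors on its endpoints.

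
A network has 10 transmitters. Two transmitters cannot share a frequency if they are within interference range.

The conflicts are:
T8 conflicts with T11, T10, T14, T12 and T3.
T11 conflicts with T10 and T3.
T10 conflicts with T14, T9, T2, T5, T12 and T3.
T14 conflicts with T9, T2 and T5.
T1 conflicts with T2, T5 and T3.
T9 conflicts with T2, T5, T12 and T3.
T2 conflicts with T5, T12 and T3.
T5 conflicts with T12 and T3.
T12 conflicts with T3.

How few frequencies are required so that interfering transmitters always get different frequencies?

6

T10, T9, T2, T5, T12, T3 are mutually in conflict, so at least 6 frequencies are needed.
6 frequencies suffice: frequency 1 → {T14, T3}; frequency 2 → {T10, T1}; frequency 3 → {T8, T2}; frequency 4 → {T11, T5}; frequency 5 → {T12}; frequency 6 → {T9}. No two conflicting transmitters share a frequency.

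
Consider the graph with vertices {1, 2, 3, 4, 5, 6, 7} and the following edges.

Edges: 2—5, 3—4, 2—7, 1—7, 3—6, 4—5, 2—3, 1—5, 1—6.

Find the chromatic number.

The cycle 1-6-3-2-5-1 has odd length 5, so it cannot be 2-colored; at least 3 colors are needed.
One proper 3-coloring: 1=a, 2=c, 3=a, 4=c, 5=b, 6=b, 7=b. Each edge has distinct colors on its endpoints.

3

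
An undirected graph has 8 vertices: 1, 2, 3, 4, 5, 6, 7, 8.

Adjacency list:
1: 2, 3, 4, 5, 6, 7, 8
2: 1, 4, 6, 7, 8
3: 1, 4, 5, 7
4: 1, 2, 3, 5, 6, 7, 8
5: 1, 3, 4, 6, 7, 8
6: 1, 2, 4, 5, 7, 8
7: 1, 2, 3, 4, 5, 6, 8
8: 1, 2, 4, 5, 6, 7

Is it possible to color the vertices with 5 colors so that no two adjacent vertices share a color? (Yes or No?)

No

1, 2, 4, 6, 7, 8 are mutually adjacent (a clique of size 6), so at least 6 colors are needed.
So 5 colors are not enough.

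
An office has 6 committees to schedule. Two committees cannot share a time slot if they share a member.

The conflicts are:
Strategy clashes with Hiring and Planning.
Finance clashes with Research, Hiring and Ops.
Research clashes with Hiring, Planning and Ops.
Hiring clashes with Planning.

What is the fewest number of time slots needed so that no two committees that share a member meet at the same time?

3

Finance, Research, Ops all conflict with each other, so at least 3 time slots are needed.
3 time slots suffice: time slot 1 → {Strategy, Research}; time slot 2 → {Hiring, Ops}; time slot 3 → {Finance, Planning}. Each listed conflict is separated.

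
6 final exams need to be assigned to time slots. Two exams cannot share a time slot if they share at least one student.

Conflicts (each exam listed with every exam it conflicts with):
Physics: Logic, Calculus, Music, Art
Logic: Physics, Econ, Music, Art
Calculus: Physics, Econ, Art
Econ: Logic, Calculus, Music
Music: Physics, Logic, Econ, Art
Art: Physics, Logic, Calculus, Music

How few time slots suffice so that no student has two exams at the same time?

4

Physics, Logic, Music, Art all conflict with each other, so at least 4 time slots are needed.
4 time slots suffice: time slot 1 → {Logic, Calculus}; time slot 2 → {Econ, Art}; time slot 3 → {Music}; time slot 4 → {Physics}. No two conflicting exams share a time slot.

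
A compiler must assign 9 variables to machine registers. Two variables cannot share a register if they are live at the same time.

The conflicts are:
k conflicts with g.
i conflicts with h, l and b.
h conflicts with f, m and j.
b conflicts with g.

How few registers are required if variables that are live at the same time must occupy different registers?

2

h and m conflict, so at least 2 registers are needed.
A valid assignment using 2 registers: k=1, i=2, h=1, f=2, l=1, m=2, b=1, j=2, g=2. Each listed conflict is separated.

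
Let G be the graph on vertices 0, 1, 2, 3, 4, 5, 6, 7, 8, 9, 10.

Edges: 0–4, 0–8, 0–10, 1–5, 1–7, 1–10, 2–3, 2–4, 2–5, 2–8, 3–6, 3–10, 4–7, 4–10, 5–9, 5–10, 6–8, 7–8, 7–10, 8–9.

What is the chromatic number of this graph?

3

1, 5, 10 are pairwise adjacent, so at least 3 colors are needed.
3 colors suffice: color red → {2, 6, 9, 10}; color blue → {1, 3, 4, 8}; color green → {0, 5, 7}. Every edge joins two different colors.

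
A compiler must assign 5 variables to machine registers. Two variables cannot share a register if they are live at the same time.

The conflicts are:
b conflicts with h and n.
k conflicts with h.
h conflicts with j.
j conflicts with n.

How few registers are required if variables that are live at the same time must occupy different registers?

k and h conflict, so at least 2 registers are needed.
2 registers suffice: register 1 → {h, n}; register 2 → {b, k, j}. Every pair that conflicts lands in different registers.

2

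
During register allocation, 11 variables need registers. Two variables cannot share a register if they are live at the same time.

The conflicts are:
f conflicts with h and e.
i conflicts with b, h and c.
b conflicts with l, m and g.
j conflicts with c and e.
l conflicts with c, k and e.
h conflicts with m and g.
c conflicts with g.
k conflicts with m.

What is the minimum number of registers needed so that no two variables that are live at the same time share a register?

l and k conflict, so at least 2 registers are needed.
2 registers suffice: register 1 → {b, h, c, k, e}; register 2 → {f, i, j, l, m, g}. Each listed conflict is separated.

2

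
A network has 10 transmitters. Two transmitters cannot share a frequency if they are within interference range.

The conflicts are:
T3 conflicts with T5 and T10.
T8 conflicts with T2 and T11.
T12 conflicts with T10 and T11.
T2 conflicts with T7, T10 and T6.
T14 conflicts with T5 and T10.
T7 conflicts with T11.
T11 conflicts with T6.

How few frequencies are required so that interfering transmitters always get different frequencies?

3

The cycle T10-T2-T6-T11-T12-T10 has odd length 5, so it cannot be 2-colored; at least 3 frequencies are needed.
3 frequencies suffice: frequency 1 → {T5, T10, T11}; frequency 2 → {T3, T12, T2, T14}; frequency 3 → {T8, T7, T6}. No two conflicting transmitters share a frequency.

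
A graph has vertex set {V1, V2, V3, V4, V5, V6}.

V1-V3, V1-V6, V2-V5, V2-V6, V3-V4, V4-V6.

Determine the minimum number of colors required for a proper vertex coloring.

2

V1 and V6 are adjacent, so at least 2 colors are needed.
2 colors suffice: color 1 → {V3, V5, V6}; color 2 → {V1, V2, V4}. Each edge has distinct colors on its endpoints.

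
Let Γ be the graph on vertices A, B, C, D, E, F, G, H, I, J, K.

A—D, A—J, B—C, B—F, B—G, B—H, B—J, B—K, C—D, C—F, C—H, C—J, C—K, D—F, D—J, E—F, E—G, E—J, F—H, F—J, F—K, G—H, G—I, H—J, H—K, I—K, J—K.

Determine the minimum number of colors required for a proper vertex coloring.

B, C, F, H, J, K are pairwise adjacent (a clique of size 6), so at least 6 colors are needed.
6 colors suffice: color 1 → {G, J}; color 2 → {A, F, I}; color 3 → {D, E, H}; color 4 → {C}; color 5 → {K}; color 6 → {B}. Every edge joins two different colors.

6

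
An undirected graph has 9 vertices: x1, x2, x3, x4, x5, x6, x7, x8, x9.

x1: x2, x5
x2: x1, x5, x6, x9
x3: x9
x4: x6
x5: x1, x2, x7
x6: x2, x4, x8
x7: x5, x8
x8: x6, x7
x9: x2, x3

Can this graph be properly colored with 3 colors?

Yes

The chromatic number is 3. x1, x2, x5 are mutually adjacent, so at least 3 colors are needed.
3 colors suffice: x1=3, x2=1, x3=1, x4=1, x5=2, x6=2, x7=1, x8=3, x9=2.
That is already a proper 3-coloring.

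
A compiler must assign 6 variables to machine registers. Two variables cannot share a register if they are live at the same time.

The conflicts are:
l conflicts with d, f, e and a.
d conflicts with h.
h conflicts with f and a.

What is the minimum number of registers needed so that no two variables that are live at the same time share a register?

l and e conflict, so at least 2 registers are needed.
2 registers suffice: register 1 → {l, h}; register 2 → {d, f, e, a}. No two conflicting variables share a register.

2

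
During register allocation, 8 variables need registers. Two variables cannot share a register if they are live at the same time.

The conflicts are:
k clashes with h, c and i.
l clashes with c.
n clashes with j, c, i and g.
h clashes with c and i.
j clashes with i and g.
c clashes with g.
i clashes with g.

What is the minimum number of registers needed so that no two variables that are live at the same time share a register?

4

n, j, i, g are mutually in conflict, so at least 4 registers are needed.
4 registers suffice: register 1 → {c, i}; register 2 → {k, l, n}; register 3 → {h, g}; register 4 → {j}. Each listed conflict is separated.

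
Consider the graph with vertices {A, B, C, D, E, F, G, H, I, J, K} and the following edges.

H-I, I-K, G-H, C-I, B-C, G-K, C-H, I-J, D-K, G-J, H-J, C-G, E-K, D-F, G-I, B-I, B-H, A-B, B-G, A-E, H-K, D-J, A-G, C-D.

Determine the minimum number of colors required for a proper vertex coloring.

5

B, C, G, H, I are mutually adjacent (a clique of size 5), so at least 5 colors are needed.
A valid assignment using 5 colors: A=2, B=5, C=4, D=1, E=1, F=2, G=1, H=3, I=2, J=4, K=4. No two adjacent vertices share a color.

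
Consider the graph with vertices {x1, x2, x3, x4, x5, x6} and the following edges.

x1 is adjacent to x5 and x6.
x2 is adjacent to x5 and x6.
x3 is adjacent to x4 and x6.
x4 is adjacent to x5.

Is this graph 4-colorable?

Yes

The chromatic number is 3. The cycle x1-x5-x4-x3-x6-x1 has odd length 5, so it cannot be 2-colored; at least 3 colors are needed.
A valid assignment using 3 colors: x1=B, x2=B, x3=G, x4=B, x5=R, x6=R.
Since 4 ≥ 3, a proper 4-coloring certainly exists.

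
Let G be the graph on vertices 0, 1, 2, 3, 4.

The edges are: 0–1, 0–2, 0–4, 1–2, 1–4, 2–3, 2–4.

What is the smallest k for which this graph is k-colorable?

4

0, 1, 2, 4 are mutually adjacent (a clique of size 4), so at least 4 colors are needed.
4 colors suffice: 0=d, 1=b, 2=a, 3=b, 4=c. Each edge has distinct colors on its endpoints.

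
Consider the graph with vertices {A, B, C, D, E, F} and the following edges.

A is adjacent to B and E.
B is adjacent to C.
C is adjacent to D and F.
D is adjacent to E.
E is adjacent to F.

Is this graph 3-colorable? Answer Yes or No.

The chromatic number is 3. The cycle B-C-F-E-A-B has odd length 5, so it cannot be 2-colored; at least 3 colors are needed.
A valid assignment using 3 colors: A=green, B=blue, C=red, D=blue, E=red, F=blue.
That is already a proper 3-coloring.

Yes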